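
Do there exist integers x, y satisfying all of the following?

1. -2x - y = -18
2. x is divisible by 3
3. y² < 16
Yes

Take x = 9, y = 0. Substituting into each constraint:
  (1) -2(9) + 0 = -18 ✓
  (2) 9 = 3 × 3, remainder 0 ✓
  (3) y² = (0)² = 0, and 0 < 16 ✓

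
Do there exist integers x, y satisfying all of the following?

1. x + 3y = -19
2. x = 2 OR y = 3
Yes

Take x = 2, y = -7. Substituting into each constraint:
  (1) 2 + 3(-7) = -19 ✓
  (2) x = 2, target 2 ✓ (first branch holds)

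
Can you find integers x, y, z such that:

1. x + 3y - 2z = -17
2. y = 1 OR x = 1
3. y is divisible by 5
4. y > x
Yes

Take x = 1, y = 10, z = 24. Substituting into each constraint:
  (1) 1 + 3(10) - 2(24) = -17 ✓
  (2) x = 1, target 1 ✓ (second branch holds)
  (3) 10 = 5 × 2, remainder 0 ✓
  (4) 10 > 1 ✓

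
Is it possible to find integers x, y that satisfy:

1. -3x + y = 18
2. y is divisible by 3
Yes

Take x = -6, y = 0. Substituting into each constraint:
  (1) -3(-6) + 0 = 18 ✓
  (2) 0 = 3 × 0, remainder 0 ✓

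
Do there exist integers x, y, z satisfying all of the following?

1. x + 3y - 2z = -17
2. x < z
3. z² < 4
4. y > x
Yes

Take x = -5, y = -4, z = 0. Substituting into each constraint:
  (1) (-5) + 3(-4) - 2(0) = -17 ✓
  (2) -5 < 0 ✓
  (3) z² = (0)² = 0, and 0 < 4 ✓
  (4) -4 > -5 ✓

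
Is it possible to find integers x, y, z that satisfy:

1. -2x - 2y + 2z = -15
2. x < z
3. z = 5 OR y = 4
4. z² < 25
No

Even the single constraint (-2x - 2y + 2z = -15) is infeasible over the integers.

  - -2x - 2y + 2z = -15: every term on the left is divisible by 2, so the LHS ≡ 0 (mod 2), but the RHS -15 is not — no integer solution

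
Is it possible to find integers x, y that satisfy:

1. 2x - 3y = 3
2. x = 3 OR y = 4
Yes

Take x = 3, y = 1. Substituting into each constraint:
  (1) 2(3) - 3(1) = 3 ✓
  (2) x = 3, target 3 ✓ (first branch holds)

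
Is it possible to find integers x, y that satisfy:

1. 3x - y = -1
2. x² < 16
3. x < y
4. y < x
No

A contradictory subset is {x < y, y < x}. No integer assignment can satisfy these jointly:

  - x < y: bounds one variable relative to another variable
  - y < x: bounds one variable relative to another variable

Direct contradiction: y > x and x > y cannot both hold.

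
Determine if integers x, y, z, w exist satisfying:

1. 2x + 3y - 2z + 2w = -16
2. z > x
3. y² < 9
Yes

Take x = -1, y = 0, z = 0, w = -7. Substituting into each constraint:
  (1) 2(-1) + 3(0) - 2(0) + 2(-7) = -16 ✓
  (2) 0 > -1 ✓
  (3) y² = (0)² = 0, and 0 < 9 ✓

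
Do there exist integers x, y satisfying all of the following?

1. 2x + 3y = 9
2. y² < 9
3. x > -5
Yes

Take x = 6, y = -1. Substituting into each constraint:
  (1) 2(6) + 3(-1) = 9 ✓
  (2) y² = (-1)² = 1, and 1 < 9 ✓
  (3) 6 > -5 ✓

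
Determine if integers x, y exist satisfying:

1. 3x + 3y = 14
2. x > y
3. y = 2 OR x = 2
No

Even the single constraint (3x + 3y = 14) is infeasible over the integers.

  - 3x + 3y = 14: every term on the left is divisible by 3, so the LHS ≡ 0 (mod 3), but the RHS 14 is not — no integer solution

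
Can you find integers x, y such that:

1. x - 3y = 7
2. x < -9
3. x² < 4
No

A contradictory subset is {x < -9, x² < 4}. No integer assignment can satisfy these jointly:

  - x < -9: bounds one variable relative to a constant
  - x² < 4: restricts x to |x| ≤ 1

Direct contradiction: the bounds on x require x ≥ -1 and x ≤ -10 simultaneously, which is empty.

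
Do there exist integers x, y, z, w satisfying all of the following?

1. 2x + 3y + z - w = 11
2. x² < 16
Yes

Take x = 0, y = 0, z = 0, w = -11. Substituting into each constraint:
  (1) 2(0) + 3(0) + 0 + 11 = 11 ✓
  (2) x² = (0)² = 0, and 0 < 16 ✓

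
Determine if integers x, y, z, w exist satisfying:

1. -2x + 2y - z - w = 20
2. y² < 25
Yes

Take x = -10, y = 0, z = 0, w = 0. Substituting into each constraint:
  (1) -2(-10) + 2(0) + 0 + 0 = 20 ✓
  (2) y² = (0)² = 0, and 0 < 25 ✓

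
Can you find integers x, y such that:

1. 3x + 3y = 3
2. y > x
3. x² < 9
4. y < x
No

A contradictory subset is {y > x, y < x}. No integer assignment can satisfy these jointly:

  - y > x: bounds one variable relative to another variable
  - y < x: bounds one variable relative to another variable

Direct contradiction: y > x and x > y cannot both hold.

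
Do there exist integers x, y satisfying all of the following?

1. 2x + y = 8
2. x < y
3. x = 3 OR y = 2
No

The full constraint system is jointly infeasible over the integers. Each constraint and what it forces:

  - 2x + y = 8: is a linear equation tying the variables together
  - x < y: bounds one variable relative to another variable
  - x = 3 OR y = 2: forces a choice: either x = 3 or y = 2

Split on the disjunction (x = 3 OR y = 2):
  • If x = 3: the equation forces y = 2, giving (x, y) = (3, 2), which violates y > x.
  • If y = 2: the equation forces x = 3, giving (y, x) = (2, 3), which violates y > x.
Both branches are infeasible, so the system has no integer solution.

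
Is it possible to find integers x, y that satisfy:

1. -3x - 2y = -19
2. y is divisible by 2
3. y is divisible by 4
Yes

Take x = 1, y = 8. Substituting into each constraint:
  (1) -3(1) - 2(8) = -19 ✓
  (2) 8 = 2 × 4, remainder 0 ✓
  (3) 8 = 4 × 2, remainder 0 ✓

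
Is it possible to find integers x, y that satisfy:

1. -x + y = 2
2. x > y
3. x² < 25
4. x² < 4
No

A contradictory subset is {-x + y = 2, x > y}. No integer assignment can satisfy these jointly:

  - -x + y = 2: is a linear equation tying the variables together
  - x > y: bounds one variable relative to another variable

From the equation, x − y = -2, i.e. x − y = -2; but x > y requires x − y ≥ 1. Contradiction.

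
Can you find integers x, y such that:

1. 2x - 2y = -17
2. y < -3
No

Even the single constraint (2x - 2y = -17) is infeasible over the integers.

  - 2x - 2y = -17: every term on the left is divisible by 2, so the LHS ≡ 0 (mod 2), but the RHS -17 is not — no integer solution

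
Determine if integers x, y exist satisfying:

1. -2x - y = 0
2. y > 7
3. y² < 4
No

A contradictory subset is {y > 7, y² < 4}. No integer assignment can satisfy these jointly:

  - y > 7: bounds one variable relative to a constant
  - y² < 4: restricts y to |y| ≤ 1

Direct contradiction: the bounds on y require y ≥ 8 and y ≤ 1 simultaneously, which is empty.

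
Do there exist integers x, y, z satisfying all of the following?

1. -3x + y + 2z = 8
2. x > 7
Yes

Take x = 8, y = 0, z = 16. Substituting into each constraint:
  (1) -3(8) + 0 + 2(16) = 8 ✓
  (2) 8 > 7 ✓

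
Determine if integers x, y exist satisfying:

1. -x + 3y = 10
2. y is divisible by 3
Yes

Take x = -10, y = 0. Substituting into each constraint:
  (1) 10 + 3(0) = 10 ✓
  (2) 0 = 3 × 0, remainder 0 ✓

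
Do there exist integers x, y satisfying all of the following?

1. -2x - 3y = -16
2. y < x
Yes

Take x = 5, y = 2. Substituting into each constraint:
  (1) -2(5) - 3(2) = -16 ✓
  (2) 2 < 5 ✓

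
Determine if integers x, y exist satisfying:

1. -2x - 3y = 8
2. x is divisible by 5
Yes

Take x = -10, y = 4. Substituting into each constraint:
  (1) -2(-10) - 3(4) = 8 ✓
  (2) -10 = 5 × -2, remainder 0 ✓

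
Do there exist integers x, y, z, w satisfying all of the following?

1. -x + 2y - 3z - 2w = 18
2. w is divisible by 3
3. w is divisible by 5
Yes

Take x = 0, y = 9, z = 0, w = 0. Substituting into each constraint:
  (1) 0 + 2(9) - 3(0) - 2(0) = 18 ✓
  (2) 0 = 3 × 0, remainder 0 ✓
  (3) 0 = 5 × 0, remainder 0 ✓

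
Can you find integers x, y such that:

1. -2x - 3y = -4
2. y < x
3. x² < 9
Yes

Take x = 2, y = 0. Substituting into each constraint:
  (1) -2(2) - 3(0) = -4 ✓
  (2) 0 < 2 ✓
  (3) x² = (2)² = 4, and 4 < 9 ✓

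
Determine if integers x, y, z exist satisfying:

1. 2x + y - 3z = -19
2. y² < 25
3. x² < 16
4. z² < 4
No

The full constraint system is jointly infeasible over the integers. Each constraint and what it forces:

  - 2x + y - 3z = -19: is a linear equation tying the variables together
  - y² < 25: restricts y to |y| ≤ 4
  - x² < 16: restricts x to |x| ≤ 3
  - z² < 4: restricts z to |z| ≤ 1

Range argument: with x ∈ [-3, 3], y ∈ [-4, 4], z ∈ [-1, 1], the left side of the equation is at least -13, but the right side is -19 < -13. No integer solution exists.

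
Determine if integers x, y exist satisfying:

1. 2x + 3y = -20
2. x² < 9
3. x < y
No

The full constraint system is jointly infeasible over the integers. Each constraint and what it forces:

  - 2x + 3y = -20: is a linear equation tying the variables together
  - x² < 9: restricts x to |x| ≤ 2
  - x < y: bounds one variable relative to another variable

Propagating the comparison: y > x and x ≥ -2 give y ≥ -1. Range argument: with x ∈ [-2, 2], y ∈ [-1, ∞], the left side of the equation is at least -7, but the right side is -20 < -7. No integer solution exists.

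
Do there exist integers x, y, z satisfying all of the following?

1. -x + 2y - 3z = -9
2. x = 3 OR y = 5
Yes

Take x = 1, y = 5, z = 6. Substituting into each constraint:
  (1) (-1) + 2(5) - 3(6) = -9 ✓
  (2) y = 5, target 5 ✓ (second branch holds)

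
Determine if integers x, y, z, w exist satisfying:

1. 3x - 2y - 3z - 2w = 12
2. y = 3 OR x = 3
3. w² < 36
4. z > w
Yes

Take x = 2, y = 3, z = -2, w = -3. Substituting into each constraint:
  (1) 3(2) - 2(3) - 3(-2) - 2(-3) = 12 ✓
  (2) y = 3, target 3 ✓ (first branch holds)
  (3) w² = (-3)² = 9, and 9 < 36 ✓
  (4) -2 > -3 ✓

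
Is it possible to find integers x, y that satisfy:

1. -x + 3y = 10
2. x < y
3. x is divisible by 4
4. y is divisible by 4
No

A contradictory subset is {-x + 3y = 10, x is divisible by 4, y is divisible by 4}. No integer assignment can satisfy these jointly:

  - -x + 3y = 10: is a linear equation tying the variables together
  - x is divisible by 4: restricts x to multiples of 4
  - y is divisible by 4: restricts y to multiples of 4

Modular obstruction: writing x = 4x' and writing y = 4y', every remaining term of the linear equation is divisible by 4, so the left side is ≡ 0 (mod 4); but the right side 10 ≡ 2 (mod 4). No integers can satisfy it.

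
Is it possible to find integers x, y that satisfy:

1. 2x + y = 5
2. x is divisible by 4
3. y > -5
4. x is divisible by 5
Yes

Take x = 0, y = 5. Substituting into each constraint:
  (1) 2(0) + 5 = 5 ✓
  (2) 0 = 4 × 0, remainder 0 ✓
  (3) 5 > -5 ✓
  (4) 0 = 5 × 0, remainder 0 ✓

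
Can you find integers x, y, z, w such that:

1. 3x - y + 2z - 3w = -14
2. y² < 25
Yes

Take x = 0, y = 0, z = -7, w = 0. Substituting into each constraint:
  (1) 3(0) + 0 + 2(-7) - 3(0) = -14 ✓
  (2) y² = (0)² = 0, and 0 < 25 ✓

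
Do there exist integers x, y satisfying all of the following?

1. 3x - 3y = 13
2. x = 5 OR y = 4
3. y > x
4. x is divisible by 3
No

Even the single constraint (3x - 3y = 13) is infeasible over the integers.

  - 3x - 3y = 13: every term on the left is divisible by 3, so the LHS ≡ 0 (mod 3), but the RHS 13 is not — no integer solution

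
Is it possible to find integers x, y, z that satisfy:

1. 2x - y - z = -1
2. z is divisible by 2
Yes

Take x = 0, y = 1, z = 0. Substituting into each constraint:
  (1) 2(0) + (-1) + 0 = -1 ✓
  (2) 0 = 2 × 0, remainder 0 ✓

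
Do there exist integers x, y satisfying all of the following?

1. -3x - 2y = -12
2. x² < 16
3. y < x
No

The full constraint system is jointly infeasible over the integers. Each constraint and what it forces:

  - -3x - 2y = -12: is a linear equation tying the variables together
  - x² < 16: restricts x to |x| ≤ 3
  - y < x: bounds one variable relative to another variable

The bounds confine x to {-3, -2, -1, 0, 1, 2, 3}. For each value, substitute into the equation:
  • x = -3: the equation gives -2y = -21, so y would not be an integer.
  • x = -2: the equation forces y = 9, but x > y fails since -2 ≤ 9.
  • x = -1: the equation gives -2y = -15, so y would not be an integer.
  • x = 0: the equation forces y = 6, but x > y fails since 0 ≤ 6.
  • x = 1: the equation gives -2y = -9, so y would not be an integer.
  • x = 2: the equation forces y = 3, but x > y fails since 2 ≤ 3.
  • x = 3: the equation gives -2y = -3, so y would not be an integer.
Every case fails, so no integer solution exists.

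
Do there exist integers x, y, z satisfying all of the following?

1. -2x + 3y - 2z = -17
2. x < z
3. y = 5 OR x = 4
Yes

Take x = 4, y = 7, z = 15. Substituting into each constraint:
  (1) -2(4) + 3(7) - 2(15) = -17 ✓
  (2) 4 < 15 ✓
  (3) x = 4, target 4 ✓ (second branch holds)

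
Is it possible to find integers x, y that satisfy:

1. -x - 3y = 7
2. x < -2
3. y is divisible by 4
Yes

Take x = -7, y = 0. Substituting into each constraint:
  (1) 7 - 3(0) = 7 ✓
  (2) -7 < -2 ✓
  (3) 0 = 4 × 0, remainder 0 ✓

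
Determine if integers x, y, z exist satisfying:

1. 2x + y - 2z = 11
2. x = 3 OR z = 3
Yes

Take x = 2, y = 13, z = 3. Substituting into each constraint:
  (1) 2(2) + 13 - 2(3) = 11 ✓
  (2) z = 3, target 3 ✓ (second branch holds)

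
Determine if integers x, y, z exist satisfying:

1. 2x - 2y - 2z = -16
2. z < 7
Yes

Take x = 0, y = 8, z = 0. Substituting into each constraint:
  (1) 2(0) - 2(8) - 2(0) = -16 ✓
  (2) 0 < 7 ✓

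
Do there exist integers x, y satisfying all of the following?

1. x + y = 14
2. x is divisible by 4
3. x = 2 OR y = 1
No

The full constraint system is jointly infeasible over the integers. Each constraint and what it forces:

  - x + y = 14: is a linear equation tying the variables together
  - x is divisible by 4: restricts x to multiples of 4
  - x = 2 OR y = 1: forces a choice: either x = 2 or y = 1

Split on the disjunction (x = 2 OR y = 1):
  • If x = 2: this contradicts the divisibility constraint — 2 is not a multiple of 4.
  • If y = 1: with y = 1, writing x = 4x', every remaining term of the linear equation is divisible by 4, so the left side is ≡ 0 (mod 4); but the right side 13 ≡ 1 (mod 4). No integers can satisfy it.
Both branches are infeasible, so the system has no integer solution.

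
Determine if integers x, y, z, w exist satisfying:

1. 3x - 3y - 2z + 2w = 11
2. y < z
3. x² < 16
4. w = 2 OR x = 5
Yes

Take x = -2, y = -3, z = -2, w = 2. Substituting into each constraint:
  (1) 3(-2) - 3(-3) - 2(-2) + 2(2) = 11 ✓
  (2) -3 < -2 ✓
  (3) x² = (-2)² = 4, and 4 < 16 ✓
  (4) w = 2, target 2 ✓ (first branch holds)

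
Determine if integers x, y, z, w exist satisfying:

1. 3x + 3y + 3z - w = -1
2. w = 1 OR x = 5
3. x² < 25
Yes

Take x = 4, y = -4, z = 0, w = 1. Substituting into each constraint:
  (1) 3(4) + 3(-4) + 3(0) + (-1) = -1 ✓
  (2) w = 1, target 1 ✓ (first branch holds)
  (3) x² = (4)² = 16, and 16 < 25 ✓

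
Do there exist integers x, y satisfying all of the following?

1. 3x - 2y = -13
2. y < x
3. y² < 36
No

The full constraint system is jointly infeasible over the integers. Each constraint and what it forces:

  - 3x - 2y = -13: is a linear equation tying the variables together
  - y < x: bounds one variable relative to another variable
  - y² < 36: restricts y to |y| ≤ 5

The bounds confine y to {-5, -4, -3, -2, -1, 0, 1, 2, 3, 4, 5}. For each value, substitute into the equation:
  • y = -5: the equation gives 3x = -23, so x would not be an integer.
  • y = -4: the equation forces x = -7, but x > y fails since -7 ≤ -4.
  • y = -3: the equation gives 3x = -19, so x would not be an integer.
  • y = -2: the equation gives 3x = -17, so x would not be an integer.
  • y = -1: the equation forces x = -5, but x > y fails since -5 ≤ -1.
  • y = 0: the equation gives 3x = -13, so x would not be an integer.
  • y = 1: the equation gives 3x = -11, so x would not be an integer.
  • y = 2: the equation forces x = -3, but x > y fails since -3 ≤ 2.
  • y = 3: the equation gives 3x = -7, so x would not be an integer.
  • y = 4: the equation gives 3x = -5, so x would not be an integer.
  • y = 5: the equation forces x = -1, but x > y fails since -1 ≤ 5.
Every case fails, so no integer solution exists.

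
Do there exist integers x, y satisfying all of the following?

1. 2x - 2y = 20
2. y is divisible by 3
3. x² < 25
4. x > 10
No

A contradictory subset is {x² < 25, x > 10}. No integer assignment can satisfy these jointly:

  - x² < 25: restricts x to |x| ≤ 4
  - x > 10: bounds one variable relative to a constant

Direct contradiction: the bounds on x require x ≥ 11 and x ≤ 4 simultaneously, which is empty.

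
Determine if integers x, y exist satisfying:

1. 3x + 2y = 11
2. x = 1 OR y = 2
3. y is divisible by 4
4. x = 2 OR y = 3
No

A contradictory subset is {3x + 2y = 11, x = 2 OR y = 3}. No integer assignment can satisfy these jointly:

  - 3x + 2y = 11: is a linear equation tying the variables together
  - x = 2 OR y = 3: forces a choice: either x = 2 or y = 3

Split on the disjunction (x = 2 OR y = 3):
  • If x = 2: with x = 2, every remaining term of the linear equation is divisible by 2, so the left side is ≡ 0 (mod 2); but the right side 5 ≡ 1 (mod 2). No integers can satisfy it.
  • If y = 3: with y = 3, every remaining term of the linear equation is divisible by 3, so the left side is ≡ 0 (mod 3); but the right side 5 ≡ 2 (mod 3). No integers can satisfy it.
Both branches are infeasible, so the system has no integer solution.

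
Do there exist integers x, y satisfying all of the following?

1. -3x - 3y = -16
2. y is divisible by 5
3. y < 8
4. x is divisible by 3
No

Even the single constraint (-3x - 3y = -16) is infeasible over the integers.

  - -3x - 3y = -16: every term on the left is divisible by 3, so the LHS ≡ 0 (mod 3), but the RHS -16 is not — no integer solution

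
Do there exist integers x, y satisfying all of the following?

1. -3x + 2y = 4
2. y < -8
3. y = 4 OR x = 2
No

The full constraint system is jointly infeasible over the integers. Each constraint and what it forces:

  - -3x + 2y = 4: is a linear equation tying the variables together
  - y < -8: bounds one variable relative to a constant
  - y = 4 OR x = 2: forces a choice: either y = 4 or x = 2

Split on the disjunction (y = 4 OR x = 2):
  • If y = 4: this contradicts the bound y ≤ -9.
  • If x = 2: the equation forces y = 5, which contradicts the bound y ≤ -9.
Both branches are infeasible, so the system has no integer solution.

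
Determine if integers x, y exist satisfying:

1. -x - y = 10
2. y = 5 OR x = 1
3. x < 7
Yes

Take x = -15, y = 5. Substituting into each constraint:
  (1) 15 + (-5) = 10 ✓
  (2) y = 5, target 5 ✓ (first branch holds)
  (3) -15 < 7 ✓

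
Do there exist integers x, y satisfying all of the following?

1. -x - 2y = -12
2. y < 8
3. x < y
Yes

Take x = 2, y = 5. Substituting into each constraint:
  (1) (-2) - 2(5) = -12 ✓
  (2) 5 < 8 ✓
  (3) 2 < 5 ✓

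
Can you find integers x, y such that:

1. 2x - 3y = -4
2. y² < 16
Yes

Take x = 1, y = 2. Substituting into each constraint:
  (1) 2(1) - 3(2) = -4 ✓
  (2) y² = (2)² = 4, and 4 < 16 ✓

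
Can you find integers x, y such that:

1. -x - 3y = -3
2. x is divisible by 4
Yes

Take x = 0, y = 1. Substituting into each constraint:
  (1) 0 - 3(1) = -3 ✓
  (2) 0 = 4 × 0, remainder 0 ✓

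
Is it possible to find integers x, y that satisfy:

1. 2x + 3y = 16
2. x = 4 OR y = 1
No

The full constraint system is jointly infeasible over the integers. Each constraint and what it forces:

  - 2x + 3y = 16: is a linear equation tying the variables together
  - x = 4 OR y = 1: forces a choice: either x = 4 or y = 1

Split on the disjunction (x = 4 OR y = 1):
  • If x = 4: with x = 4, every remaining term of the linear equation is divisible by 3, so the left side is ≡ 0 (mod 3); but the right side 8 ≡ 2 (mod 3). No integers can satisfy it.
  • If y = 1: with y = 1, every remaining term of the linear equation is divisible by 2, so the left side is ≡ 0 (mod 2); but the right side 13 ≡ 1 (mod 2). No integers can satisfy it.
Both branches are infeasible, so the system has no integer solution.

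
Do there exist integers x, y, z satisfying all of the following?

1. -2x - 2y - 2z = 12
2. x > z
Yes

Take x = 0, y = -5, z = -1. Substituting into each constraint:
  (1) -2(0) - 2(-5) - 2(-1) = 12 ✓
  (2) 0 > -1 ✓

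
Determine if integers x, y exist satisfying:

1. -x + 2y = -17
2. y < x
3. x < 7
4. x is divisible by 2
No

A contradictory subset is {-x + 2y = -17, x is divisible by 2}. No integer assignment can satisfy these jointly:

  - -x + 2y = -17: is a linear equation tying the variables together
  - x is divisible by 2: restricts x to multiples of 2

Modular obstruction: writing x = 2x', every remaining term of the linear equation is divisible by 2, so the left side is ≡ 0 (mod 2); but the right side -17 ≡ 1 (mod 2). No integers can satisfy it.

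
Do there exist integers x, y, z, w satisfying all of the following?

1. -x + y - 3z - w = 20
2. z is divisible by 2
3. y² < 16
Yes

Take x = 0, y = 2, z = 0, w = -18. Substituting into each constraint:
  (1) 0 + 2 - 3(0) + 18 = 20 ✓
  (2) 0 = 2 × 0, remainder 0 ✓
  (3) y² = (2)² = 4, and 4 < 16 ✓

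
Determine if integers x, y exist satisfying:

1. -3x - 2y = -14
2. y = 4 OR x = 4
Yes

Take x = 2, y = 4. Substituting into each constraint:
  (1) -3(2) - 2(4) = -14 ✓
  (2) y = 4, target 4 ✓ (first branch holds)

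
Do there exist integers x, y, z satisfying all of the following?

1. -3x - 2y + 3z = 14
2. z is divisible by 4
Yes

Take x = 0, y = -7, z = 0. Substituting into each constraint:
  (1) -3(0) - 2(-7) + 3(0) = 14 ✓
  (2) 0 = 4 × 0, remainder 0 ✓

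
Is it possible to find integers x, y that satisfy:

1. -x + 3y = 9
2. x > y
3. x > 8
Yes

Take x = 9, y = 6. Substituting into each constraint:
  (1) (-9) + 3(6) = 9 ✓
  (2) 9 > 6 ✓
  (3) 9 > 8 ✓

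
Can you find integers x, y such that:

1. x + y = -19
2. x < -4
Yes

Take x = -19, y = 0. Substituting into each constraint:
  (1) (-19) + 0 = -19 ✓
  (2) -19 < -4 ✓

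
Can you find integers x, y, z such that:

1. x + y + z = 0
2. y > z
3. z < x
Yes

Take x = 0, y = 1, z = -1. Substituting into each constraint:
  (1) 0 + 1 + (-1) = 0 ✓
  (2) 1 > -1 ✓
  (3) -1 < 0 ✓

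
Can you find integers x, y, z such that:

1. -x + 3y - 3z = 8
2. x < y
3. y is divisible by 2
Yes

Take x = -2, y = 0, z = -2. Substituting into each constraint:
  (1) 2 + 3(0) - 3(-2) = 8 ✓
  (2) -2 < 0 ✓
  (3) 0 = 2 × 0, remainder 0 ✓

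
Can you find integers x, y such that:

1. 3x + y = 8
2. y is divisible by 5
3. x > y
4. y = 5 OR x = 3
No

The full constraint system is jointly infeasible over the integers. Each constraint and what it forces:

  - 3x + y = 8: is a linear equation tying the variables together
  - y is divisible by 5: restricts y to multiples of 5
  - x > y: bounds one variable relative to another variable
  - y = 5 OR x = 3: forces a choice: either y = 5 or x = 3

Split on the disjunction (y = 5 OR x = 3):
  • If y = 5: the equation forces x = 1, giving (y, x) = (5, 1), which violates x > y.
  • If x = 3: with x = 3, writing y = 5y', every remaining term of the linear equation is divisible by 5, so the left side is ≡ 0 (mod 5); but the right side -1 ≡ 4 (mod 5). No integers can satisfy it.
Both branches are infeasible, so the system has no integer solution.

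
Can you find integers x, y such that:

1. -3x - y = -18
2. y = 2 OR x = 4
Yes

Take x = 4, y = 6. Substituting into each constraint:
  (1) -3(4) + (-6) = -18 ✓
  (2) x = 4, target 4 ✓ (second branch holds)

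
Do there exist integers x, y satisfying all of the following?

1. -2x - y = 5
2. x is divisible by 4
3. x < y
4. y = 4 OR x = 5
No

A contradictory subset is {-2x - y = 5, x < y, y = 4 OR x = 5}. No integer assignment can satisfy these jointly:

  - -2x - y = 5: is a linear equation tying the variables together
  - x < y: bounds one variable relative to another variable
  - y = 4 OR x = 5: forces a choice: either y = 4 or x = 5

Split on the disjunction (y = 4 OR x = 5):
  • If y = 4: with y = 4, every remaining term of the linear equation is divisible by 2, so the left side is ≡ 0 (mod 2); but the right side 9 ≡ 1 (mod 2). No integers can satisfy it.
  • If x = 5: the equation forces y = -15, giving (x, y) = (5, -15), which violates y > x.
Both branches are infeasible, so the system has no integer solution.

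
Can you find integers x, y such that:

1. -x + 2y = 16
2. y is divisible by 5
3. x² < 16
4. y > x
No

A contradictory subset is {-x + 2y = 16, y is divisible by 5, x² < 16}. No integer assignment can satisfy these jointly:

  - -x + 2y = 16: is a linear equation tying the variables together
  - y is divisible by 5: restricts y to multiples of 5
  - x² < 16: restricts x to |x| ≤ 3

The bounds confine x to {-3, -2, -1, 0, 1, 2, 3}. For each value, substitute into the equation:
  • x = -3: the equation gives 2y = 13, so y would not be an integer.
  • x = -2: the equation forces y = 7, but 5 does not divide 7.
  • x = -1: the equation gives 2y = 15, so y would not be an integer.
  • x = 0: the equation forces y = 8, but 5 does not divide 8.
  • x = 1: the equation gives 2y = 17, so y would not be an integer.
  • x = 2: the equation forces y = 9, but 5 does not divide 9.
  • x = 3: the equation gives 2y = 19, so y would not be an integer.
Every case fails, so no integer solution exists.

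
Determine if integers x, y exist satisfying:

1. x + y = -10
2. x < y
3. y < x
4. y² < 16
No

A contradictory subset is {x < y, y < x}. No integer assignment can satisfy these jointly:

  - x < y: bounds one variable relative to another variable
  - y < x: bounds one variable relative to another variable

Direct contradiction: y > x and x > y cannot both hold.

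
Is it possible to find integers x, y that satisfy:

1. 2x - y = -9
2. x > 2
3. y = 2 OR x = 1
No

The full constraint system is jointly infeasible over the integers. Each constraint and what it forces:

  - 2x - y = -9: is a linear equation tying the variables together
  - x > 2: bounds one variable relative to a constant
  - y = 2 OR x = 1: forces a choice: either y = 2 or x = 1

Split on the disjunction (y = 2 OR x = 1):
  • If y = 2: with y = 2, every remaining term of the linear equation is divisible by 2, so the left side is ≡ 0 (mod 2); but the right side -7 ≡ 1 (mod 2). No integers can satisfy it.
  • If x = 1: this contradicts the bound x ≥ 3.
Both branches are infeasible, so the system has no integer solution.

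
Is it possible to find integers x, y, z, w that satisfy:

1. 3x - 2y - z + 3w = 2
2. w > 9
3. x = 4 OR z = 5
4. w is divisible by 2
Yes

Take x = -7, y = 1, z = 5, w = 10. Substituting into each constraint:
  (1) 3(-7) - 2(1) + (-5) + 3(10) = 2 ✓
  (2) 10 > 9 ✓
  (3) z = 5, target 5 ✓ (second branch holds)
  (4) 10 = 2 × 5, remainder 0 ✓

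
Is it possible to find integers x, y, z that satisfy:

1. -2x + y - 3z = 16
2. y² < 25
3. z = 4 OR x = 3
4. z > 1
Yes

Take x = -15, y = -2, z = 4. Substituting into each constraint:
  (1) -2(-15) + (-2) - 3(4) = 16 ✓
  (2) y² = (-2)² = 4, and 4 < 25 ✓
  (3) z = 4, target 4 ✓ (first branch holds)
  (4) 4 > 1 ✓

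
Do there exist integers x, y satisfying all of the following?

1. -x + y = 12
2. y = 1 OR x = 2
Yes

Take x = -11, y = 1. Substituting into each constraint:
  (1) 11 + 1 = 12 ✓
  (2) y = 1, target 1 ✓ (first branch holds)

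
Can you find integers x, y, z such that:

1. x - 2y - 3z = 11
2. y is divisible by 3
Yes

Take x = 11, y = 0, z = 0. Substituting into each constraint:
  (1) 11 - 2(0) - 3(0) = 11 ✓
  (2) 0 = 3 × 0, remainder 0 ✓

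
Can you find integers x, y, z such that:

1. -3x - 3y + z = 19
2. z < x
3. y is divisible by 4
Yes

Take x = 2, y = -8, z = 1. Substituting into each constraint:
  (1) -3(2) - 3(-8) + 1 = 19 ✓
  (2) 1 < 2 ✓
  (3) -8 = 4 × -2, remainder 0 ✓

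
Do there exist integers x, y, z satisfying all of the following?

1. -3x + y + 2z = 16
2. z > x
Yes

Take x = 0, y = 14, z = 1. Substituting into each constraint:
  (1) -3(0) + 14 + 2(1) = 16 ✓
  (2) 1 > 0 ✓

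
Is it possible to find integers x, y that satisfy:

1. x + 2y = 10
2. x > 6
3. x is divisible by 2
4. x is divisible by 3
Yes

Take x = 12, y = -1. Substituting into each constraint:
  (1) 12 + 2(-1) = 10 ✓
  (2) 12 > 6 ✓
  (3) 12 = 2 × 6, remainder 0 ✓
  (4) 12 = 3 × 4, remainder 0 ✓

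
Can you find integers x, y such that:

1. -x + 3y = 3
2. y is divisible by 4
Yes

Take x = -3, y = 0. Substituting into each constraint:
  (1) 3 + 3(0) = 3 ✓
  (2) 0 = 4 × 0, remainder 0 ✓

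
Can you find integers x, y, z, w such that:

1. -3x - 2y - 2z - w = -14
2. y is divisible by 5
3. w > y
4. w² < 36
Yes

Take x = 0, y = 0, z = 6, w = 2. Substituting into each constraint:
  (1) -3(0) - 2(0) - 2(6) + (-2) = -14 ✓
  (2) 0 = 5 × 0, remainder 0 ✓
  (3) 2 > 0 ✓
  (4) w² = (2)² = 4, and 4 < 36 ✓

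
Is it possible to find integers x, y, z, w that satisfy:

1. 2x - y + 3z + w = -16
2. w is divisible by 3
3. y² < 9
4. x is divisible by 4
Yes

Take x = 0, y = 1, z = -5, w = 0. Substituting into each constraint:
  (1) 2(0) + (-1) + 3(-5) + 0 = -16 ✓
  (2) 0 = 3 × 0, remainder 0 ✓
  (3) y² = (1)² = 1, and 1 < 9 ✓
  (4) 0 = 4 × 0, remainder 0 ✓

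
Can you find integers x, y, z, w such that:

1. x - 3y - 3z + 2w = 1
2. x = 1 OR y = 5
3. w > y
Yes

Take x = 1, y = -1, z = 1, w = 0. Substituting into each constraint:
  (1) 1 - 3(-1) - 3(1) + 2(0) = 1 ✓
  (2) x = 1, target 1 ✓ (first branch holds)
  (3) 0 > -1 ✓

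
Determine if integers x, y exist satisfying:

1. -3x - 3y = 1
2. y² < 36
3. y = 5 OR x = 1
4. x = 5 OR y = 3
No

Even the single constraint (-3x - 3y = 1) is infeasible over the integers.

  - -3x - 3y = 1: every term on the left is divisible by 3, so the LHS ≡ 0 (mod 3), but the RHS 1 is not — no integer solution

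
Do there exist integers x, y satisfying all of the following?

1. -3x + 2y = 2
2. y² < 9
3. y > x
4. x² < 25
Yes

Take x = 0, y = 1. Substituting into each constraint:
  (1) -3(0) + 2(1) = 2 ✓
  (2) y² = (1)² = 1, and 1 < 9 ✓
  (3) 1 > 0 ✓
  (4) x² = (0)² = 0, and 0 < 25 ✓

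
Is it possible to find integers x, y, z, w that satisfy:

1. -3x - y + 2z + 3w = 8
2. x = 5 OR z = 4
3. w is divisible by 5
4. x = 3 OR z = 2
Yes

Take x = 3, y = -9, z = 4, w = 0. Substituting into each constraint:
  (1) -3(3) + 9 + 2(4) + 3(0) = 8 ✓
  (2) z = 4, target 4 ✓ (second branch holds)
  (3) 0 = 5 × 0, remainder 0 ✓
  (4) x = 3, target 3 ✓ (first branch holds)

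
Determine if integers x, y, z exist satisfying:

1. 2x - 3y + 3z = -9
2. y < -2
Yes

Take x = 0, y = -3, z = -6. Substituting into each constraint:
  (1) 2(0) - 3(-3) + 3(-6) = -9 ✓
  (2) -3 < -2 ✓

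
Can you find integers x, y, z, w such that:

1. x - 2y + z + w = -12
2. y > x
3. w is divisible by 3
Yes

Take x = 0, y = 1, z = -10, w = 0. Substituting into each constraint:
  (1) 0 - 2(1) + (-10) + 0 = -12 ✓
  (2) 1 > 0 ✓
  (3) 0 = 3 × 0, remainder 0 ✓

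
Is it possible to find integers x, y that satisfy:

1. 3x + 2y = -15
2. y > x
Yes

Take x = -5, y = 0. Substituting into each constraint:
  (1) 3(-5) + 2(0) = -15 ✓
  (2) 0 > -5 ✓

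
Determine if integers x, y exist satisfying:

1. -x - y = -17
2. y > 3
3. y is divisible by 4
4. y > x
Yes

Take x = 5, y = 12. Substituting into each constraint:
  (1) (-5) + (-12) = -17 ✓
  (2) 12 > 3 ✓
  (3) 12 = 4 × 3, remainder 0 ✓
  (4) 12 > 5 ✓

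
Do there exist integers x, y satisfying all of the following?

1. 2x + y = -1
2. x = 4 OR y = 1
Yes

Take x = -1, y = 1. Substituting into each constraint:
  (1) 2(-1) + 1 = -1 ✓
  (2) y = 1, target 1 ✓ (second branch holds)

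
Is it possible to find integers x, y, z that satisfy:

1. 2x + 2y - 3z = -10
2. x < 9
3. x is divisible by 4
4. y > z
Yes

Take x = 0, y = 13, z = 12. Substituting into each constraint:
  (1) 2(0) + 2(13) - 3(12) = -10 ✓
  (2) 0 < 9 ✓
  (3) 0 = 4 × 0, remainder 0 ✓
  (4) 13 > 12 ✓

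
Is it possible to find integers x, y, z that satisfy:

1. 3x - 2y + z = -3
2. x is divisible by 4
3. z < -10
Yes

Take x = 0, y = -4, z = -11. Substituting into each constraint:
  (1) 3(0) - 2(-4) + (-11) = -3 ✓
  (2) 0 = 4 × 0, remainder 0 ✓
  (3) -11 < -10 ✓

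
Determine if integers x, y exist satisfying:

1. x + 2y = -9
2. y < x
Yes

Take x = -1, y = -4. Substituting into each constraint:
  (1) (-1) + 2(-4) = -9 ✓
  (2) -4 < -1 ✓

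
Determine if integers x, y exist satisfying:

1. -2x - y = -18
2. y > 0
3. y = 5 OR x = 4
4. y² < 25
No

A contradictory subset is {-2x - y = -18, y = 5 OR x = 4, y² < 25}. No integer assignment can satisfy these jointly:

  - -2x - y = -18: is a linear equation tying the variables together
  - y = 5 OR x = 4: forces a choice: either y = 5 or x = 4
  - y² < 25: restricts y to |y| ≤ 4

Split on the disjunction (y = 5 OR x = 4):
  • If y = 5: this contradicts y² < 25, which requires |y| ≤ 4.
  • If x = 4: the equation forces y = 10, but y² < 25 requires |y| ≤ 4.
Both branches are infeasible, so the system has no integer solution.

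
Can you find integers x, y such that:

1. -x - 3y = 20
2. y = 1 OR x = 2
Yes

Take x = -23, y = 1. Substituting into each constraint:
  (1) 23 - 3(1) = 20 ✓
  (2) y = 1, target 1 ✓ (first branch holds)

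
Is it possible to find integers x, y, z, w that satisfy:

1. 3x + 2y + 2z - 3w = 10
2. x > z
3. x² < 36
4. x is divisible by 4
Yes

Take x = 0, y = 6, z = -1, w = 0. Substituting into each constraint:
  (1) 3(0) + 2(6) + 2(-1) - 3(0) = 10 ✓
  (2) 0 > -1 ✓
  (3) x² = (0)² = 0, and 0 < 36 ✓
  (4) 0 = 4 × 0, remainder 0 ✓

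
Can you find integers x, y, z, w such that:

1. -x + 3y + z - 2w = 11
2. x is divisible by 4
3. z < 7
Yes

Take x = 0, y = 3, z = 2, w = 0. Substituting into each constraint:
  (1) 0 + 3(3) + 2 - 2(0) = 11 ✓
  (2) 0 = 4 × 0, remainder 0 ✓
  (3) 2 < 7 ✓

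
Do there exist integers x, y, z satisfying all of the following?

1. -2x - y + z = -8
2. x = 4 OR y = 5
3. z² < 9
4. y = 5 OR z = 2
Yes

Take x = 1, y = 5, z = -1. Substituting into each constraint:
  (1) -2(1) + (-5) + (-1) = -8 ✓
  (2) y = 5, target 5 ✓ (second branch holds)
  (3) z² = (-1)² = 1, and 1 < 9 ✓
  (4) y = 5, target 5 ✓ (first branch holds)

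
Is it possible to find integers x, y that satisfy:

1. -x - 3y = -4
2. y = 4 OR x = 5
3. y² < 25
Yes

Take x = -8, y = 4. Substituting into each constraint:
  (1) 8 - 3(4) = -4 ✓
  (2) y = 4, target 4 ✓ (first branch holds)
  (3) y² = (4)² = 16, and 16 < 25 ✓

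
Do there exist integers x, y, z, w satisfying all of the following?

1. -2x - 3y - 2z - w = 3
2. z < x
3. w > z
Yes

Take x = 1, y = -2, z = 0, w = 1. Substituting into each constraint:
  (1) -2(1) - 3(-2) - 2(0) + (-1) = 3 ✓
  (2) 0 < 1 ✓
  (3) 1 > 0 ✓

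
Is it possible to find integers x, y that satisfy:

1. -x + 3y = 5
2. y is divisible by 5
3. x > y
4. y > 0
Yes

Take x = 10, y = 5. Substituting into each constraint:
  (1) (-10) + 3(5) = 5 ✓
  (2) 5 = 5 × 1, remainder 0 ✓
  (3) 10 > 5 ✓
  (4) 5 > 0 ✓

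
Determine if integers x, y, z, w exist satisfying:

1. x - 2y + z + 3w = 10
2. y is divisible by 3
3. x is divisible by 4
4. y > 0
Yes

Take x = 0, y = 3, z = 1, w = 5. Substituting into each constraint:
  (1) 0 - 2(3) + 1 + 3(5) = 10 ✓
  (2) 3 = 3 × 1, remainder 0 ✓
  (3) 0 = 4 × 0, remainder 0 ✓
  (4) 3 > 0 ✓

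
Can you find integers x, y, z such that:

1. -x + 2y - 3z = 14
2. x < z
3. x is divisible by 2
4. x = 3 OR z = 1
No

A contradictory subset is {-x + 2y - 3z = 14, x is divisible by 2, x = 3 OR z = 1}. No integer assignment can satisfy these jointly:

  - -x + 2y - 3z = 14: is a linear equation tying the variables together
  - x is divisible by 2: restricts x to multiples of 2
  - x = 3 OR z = 1: forces a choice: either x = 3 or z = 1

Split on the disjunction (x = 3 OR z = 1):
  • If x = 3: this contradicts the divisibility constraint — 3 is not a multiple of 2.
  • If z = 1: with z = 1, writing x = 2x', every remaining term of the linear equation is divisible by 2, so the left side is ≡ 0 (mod 2); but the right side 17 ≡ 1 (mod 2). No integers can satisfy it.
Both branches are infeasible, so the system has no integer solution.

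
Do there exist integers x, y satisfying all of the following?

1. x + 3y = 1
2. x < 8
Yes

Take x = 1, y = 0. Substituting into each constraint:
  (1) 1 + 3(0) = 1 ✓
  (2) 1 < 8 ✓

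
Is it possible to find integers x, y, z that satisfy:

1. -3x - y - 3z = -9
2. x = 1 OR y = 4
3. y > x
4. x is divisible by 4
No

A contradictory subset is {-3x - y - 3z = -9, x = 1 OR y = 4, x is divisible by 4}. No integer assignment can satisfy these jointly:

  - -3x - y - 3z = -9: is a linear equation tying the variables together
  - x = 1 OR y = 4: forces a choice: either x = 1 or y = 4
  - x is divisible by 4: restricts x to multiples of 4

Split on the disjunction (x = 1 OR y = 4):
  • If x = 1: this contradicts the divisibility constraint — 1 is not a multiple of 4.
  • If y = 4: with y = 4, writing x = 4x', every remaining term of the linear equation is divisible by 3, so the left side is ≡ 0 (mod 3); but the right side -5 ≡ 1 (mod 3). No integers can satisfy it.
Both branches are infeasible, so the system has no integer solution.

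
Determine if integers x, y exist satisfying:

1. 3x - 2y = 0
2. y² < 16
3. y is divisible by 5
Yes

Take x = 0, y = 0. Substituting into each constraint:
  (1) 3(0) - 2(0) = 0 ✓
  (2) y² = (0)² = 0, and 0 < 16 ✓
  (3) 0 = 5 × 0, remainder 0 ✓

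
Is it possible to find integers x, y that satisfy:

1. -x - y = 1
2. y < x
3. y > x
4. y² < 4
No

A contradictory subset is {y < x, y > x}. No integer assignment can satisfy these jointly:

  - y < x: bounds one variable relative to another variable
  - y > x: bounds one variable relative to another variable

Direct contradiction: x > y and y > x cannot both hold.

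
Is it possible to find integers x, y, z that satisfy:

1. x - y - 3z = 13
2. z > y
Yes

Take x = 16, y = 0, z = 1. Substituting into each constraint:
  (1) 16 + 0 - 3(1) = 13 ✓
  (2) 1 > 0 ✓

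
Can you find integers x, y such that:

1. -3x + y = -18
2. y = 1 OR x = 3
Yes

Take x = 3, y = -9. Substituting into each constraint:
  (1) -3(3) + (-9) = -18 ✓
  (2) x = 3, target 3 ✓ (second branch holds)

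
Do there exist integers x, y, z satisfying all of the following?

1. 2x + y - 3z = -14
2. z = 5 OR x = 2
Yes

Take x = 0, y = 1, z = 5. Substituting into each constraint:
  (1) 2(0) + 1 - 3(5) = -14 ✓
  (2) z = 5, target 5 ✓ (first branch holds)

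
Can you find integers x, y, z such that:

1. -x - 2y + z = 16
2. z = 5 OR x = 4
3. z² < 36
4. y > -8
Yes

Take x = -11, y = 0, z = 5. Substituting into each constraint:
  (1) 11 - 2(0) + 5 = 16 ✓
  (2) z = 5, target 5 ✓ (first branch holds)
  (3) z² = (5)² = 25, and 25 < 36 ✓
  (4) 0 > -8 ✓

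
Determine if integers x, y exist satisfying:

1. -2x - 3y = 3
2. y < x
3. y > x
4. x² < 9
No

A contradictory subset is {y < x, y > x}. No integer assignment can satisfy these jointly:

  - y < x: bounds one variable relative to another variable
  - y > x: bounds one variable relative to another variable

Direct contradiction: x > y and y > x cannot both hold.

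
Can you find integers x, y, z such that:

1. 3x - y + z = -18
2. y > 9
Yes

Take x = 0, y = 10, z = -8. Substituting into each constraint:
  (1) 3(0) + (-10) + (-8) = -18 ✓
  (2) 10 > 9 ✓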